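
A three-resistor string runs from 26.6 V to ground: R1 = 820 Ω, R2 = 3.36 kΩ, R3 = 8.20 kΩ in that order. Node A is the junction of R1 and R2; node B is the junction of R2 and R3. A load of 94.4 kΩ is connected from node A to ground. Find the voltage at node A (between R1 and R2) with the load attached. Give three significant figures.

Below node A the series string R2+R3 = 11560 Ω sits in parallel with the 94400 Ω load: 10300 Ω.
V_A = 26.6 × 10300/(820 + 10300) = 24.6 V.

V ≈ 24.6 V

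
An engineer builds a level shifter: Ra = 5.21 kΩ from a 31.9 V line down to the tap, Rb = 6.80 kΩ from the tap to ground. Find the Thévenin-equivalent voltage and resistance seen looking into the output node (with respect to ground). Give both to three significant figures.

V_th is the open-circuit tap voltage: 31.9 × 6.80/(5.21 + 6.80) = 18.1 V.
With the supply zeroed, Ra and Rb appear in parallel from the tap: R_th = Ra‖Rb = (5.21 × 6.80)/12.01 = 2.95 kΩ.

V_th = 18.1 V, R_th = 2.95 kΩ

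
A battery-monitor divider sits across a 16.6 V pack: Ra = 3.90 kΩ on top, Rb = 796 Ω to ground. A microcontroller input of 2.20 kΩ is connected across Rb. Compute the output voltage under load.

V_out ≈ 2.16 V

The load sits in parallel with Rb: Rb‖R_L = (796 × 2200) / (796 + 2200) = 584.5 Ω.
V_out = 16.6 × 584.5 / (3900 + 584.5) = 16.6 × 584.5/4485 = 2.16 V.
(Unloaded it would have been 2.81 V.)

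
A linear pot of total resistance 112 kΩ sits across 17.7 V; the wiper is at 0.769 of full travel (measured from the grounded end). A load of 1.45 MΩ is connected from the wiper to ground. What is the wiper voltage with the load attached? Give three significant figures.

The wiper splits the pot into (1−α)R = 25.87 kΩ above and αR = 86.13 kΩ below.
Lower section ‖ load = 81.30 kΩ.
V_wiper = 17.7 × 81.30/(25.87 + 81.30) = 13.4 V.

V ≈ 13.4 V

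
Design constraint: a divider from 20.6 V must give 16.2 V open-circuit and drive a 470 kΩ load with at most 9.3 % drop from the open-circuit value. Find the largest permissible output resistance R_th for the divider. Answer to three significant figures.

Loading drop = R_th/(R_th + R_L) ≤ 0.0930, so R_th ≤ R_L · ε/(1−ε) = 470 kΩ × 0.0930/0.9070 = 48.2 kΩ.

R_th ≤ 48.2 kΩ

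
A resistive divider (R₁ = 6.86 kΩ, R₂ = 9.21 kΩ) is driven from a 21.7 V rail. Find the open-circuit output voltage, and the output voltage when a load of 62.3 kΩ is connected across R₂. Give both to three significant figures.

Unloaded: 12.4 V; loaded: 11.7 V

Open-circuit: V = 21.7 × 9.21/(6.86 + 9.21) = 12.4 V.
With the load, R₂ becomes R₂‖R_L = 8.024 kΩ, so V = 21.7 × 8.024/14.88 = 11.7 V.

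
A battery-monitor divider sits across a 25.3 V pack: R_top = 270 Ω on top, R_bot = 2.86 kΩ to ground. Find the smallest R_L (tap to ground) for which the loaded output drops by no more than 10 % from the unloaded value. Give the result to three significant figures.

R_L(min) ≈ 2.22 kΩ

Output resistance R_th = R_top‖R_bot = (270 × 2860)/3130 = 246.7 Ω.
The fractional drop is R_th/(R_th + R_L); requiring this ≤ 0.100 gives R_L ≥ R_th(1/0.100 − 1) = 246.7 × 9.000 = 2.22 kΩ.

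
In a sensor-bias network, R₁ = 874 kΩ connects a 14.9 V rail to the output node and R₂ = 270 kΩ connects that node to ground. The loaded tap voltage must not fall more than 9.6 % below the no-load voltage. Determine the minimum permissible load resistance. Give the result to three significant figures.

R_L(min) ≈ 1.94 MΩ

Output resistance R_th = R₁‖R₂ = (874 × 270)/1144 = 206.3 kΩ.
The fractional drop is R_th/(R_th + R_L); requiring this ≤ 0.0960 gives R_L ≥ R_th(1/0.0960 − 1) = 206.3 × 9.417 = 1.94 MΩ.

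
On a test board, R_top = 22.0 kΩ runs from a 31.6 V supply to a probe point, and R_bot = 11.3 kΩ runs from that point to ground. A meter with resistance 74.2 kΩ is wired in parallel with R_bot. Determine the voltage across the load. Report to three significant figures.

The load sits in parallel with R_bot: R_bot‖R_L = (11.3 × 74.2) / (11.3 + 74.2) = 9.807 kΩ.
V_out = 31.6 × 9.807 / (22.0 + 9.807) = 31.6 × 9.807/31.81 = 9.74 V.
(Unloaded it would have been 10.7 V.)

V_out ≈ 9.74 V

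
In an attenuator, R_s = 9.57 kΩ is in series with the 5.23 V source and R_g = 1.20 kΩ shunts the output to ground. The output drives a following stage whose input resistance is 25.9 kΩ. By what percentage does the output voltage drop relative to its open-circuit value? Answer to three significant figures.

The divider's output (Thévenin) resistance is R_s‖R_g = 1.066 kΩ.
Fractional drop under load = R_th/(R_th + R_L) = 1.066 / (1.066 + 25.9) = 0.03954.
So the output falls by 3.95 %.

3.95 %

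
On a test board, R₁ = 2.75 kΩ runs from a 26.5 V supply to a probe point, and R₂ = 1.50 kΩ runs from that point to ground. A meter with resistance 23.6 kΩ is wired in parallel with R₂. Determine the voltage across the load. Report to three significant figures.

The load sits in parallel with R₂: R₂‖R_L = (1.50 × 23.6) / (1.50 + 23.6) = 1.410 kΩ.
V_out = 26.5 × 1.410 / (2.75 + 1.410) = 26.5 × 1.410/4.160 = 8.98 V.

V_out ≈ 8.98 V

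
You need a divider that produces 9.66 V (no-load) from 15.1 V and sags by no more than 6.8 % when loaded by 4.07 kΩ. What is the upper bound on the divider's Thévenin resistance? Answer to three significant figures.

Loading drop = R_th/(R_th + R_L) ≤ 0.0680, so R_th ≤ R_L · ε/(1−ε) = 4.07 kΩ × 0.0680/0.9320 = 297 Ω.

R_th ≤ 297 Ω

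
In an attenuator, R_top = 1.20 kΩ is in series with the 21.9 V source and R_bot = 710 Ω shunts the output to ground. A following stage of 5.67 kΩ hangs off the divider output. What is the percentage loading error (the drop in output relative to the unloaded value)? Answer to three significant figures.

7.29 %

The divider's output (Thévenin) resistance is R_top‖R_bot = 446.1 Ω.
Fractional drop under load = R_th/(R_th + R_L) = 446.1 / (446.1 + 5670) = 0.07293.
So the output falls by 7.29 %.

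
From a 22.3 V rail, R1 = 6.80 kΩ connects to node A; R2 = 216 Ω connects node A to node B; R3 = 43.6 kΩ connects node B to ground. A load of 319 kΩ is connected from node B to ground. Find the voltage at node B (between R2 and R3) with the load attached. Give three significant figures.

V ≈ 18.9 V

At node B, R3 is in parallel with the load: R3‖R_L = 38360 Ω.
Below node A the resistance is R2 + (R3‖R_L) = 38570 Ω, so V_A = 22.3 × 38570/45370 = 18.96 V.
Then V_B = V_A × (R3‖R_L)/(R2 + R3‖R_L) = 18.96 × 38360/38570 = 18.9 V.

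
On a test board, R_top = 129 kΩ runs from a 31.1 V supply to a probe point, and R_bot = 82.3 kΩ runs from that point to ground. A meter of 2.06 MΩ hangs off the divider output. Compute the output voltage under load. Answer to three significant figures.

The load sits in parallel with R_bot: R_bot‖R_L = (82.3 × 2060) / (82.3 + 2060) = 79.14 kΩ.
V_out = 31.1 × 79.14 / (129 + 79.14) = 31.1 × 79.14/208.1 = 11.8 V.
(Unloaded it would have been 12.1 V.)

V_out ≈ 11.8 V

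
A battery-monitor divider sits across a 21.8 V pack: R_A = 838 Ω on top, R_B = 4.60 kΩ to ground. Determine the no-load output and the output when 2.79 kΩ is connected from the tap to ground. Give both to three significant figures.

Open-circuit: V = 21.8 × 4600/(838 + 4600) = 18.4 V.
With the load, R_B becomes R_B‖R_L = 1737 Ω, so V = 21.8 × 1737/2575 = 14.7 V.

Unloaded: 18.4 V; loaded: 14.7 V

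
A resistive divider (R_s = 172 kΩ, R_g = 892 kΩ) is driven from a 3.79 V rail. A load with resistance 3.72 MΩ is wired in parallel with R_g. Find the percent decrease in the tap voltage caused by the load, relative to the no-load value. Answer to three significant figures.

The divider's output (Thévenin) resistance is R_s‖R_g = 144.2 kΩ.
Fractional drop under load = R_th/(R_th + R_L) = 144.2 / (144.2 + 3720) = 0.03732.
So the output falls by 3.73 %.

3.73 %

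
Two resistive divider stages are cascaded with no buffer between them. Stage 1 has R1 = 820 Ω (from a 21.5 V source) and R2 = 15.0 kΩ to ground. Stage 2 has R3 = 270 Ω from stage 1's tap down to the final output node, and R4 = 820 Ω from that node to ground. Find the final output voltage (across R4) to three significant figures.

Stage 2 presents R3+R4 = 1090 Ω as a load on stage 1's tap.
Stage 1's lower leg becomes R2‖(R3+R4) = 1016 Ω, so V_mid = 21.5 × 1016/1836 = 11.90 V.
Stage 2 is itself unloaded: V_out = V_mid × R4/(R3+R4) = 11.90 × 820/1090 = 8.95 V.

V_out ≈ 8.95 V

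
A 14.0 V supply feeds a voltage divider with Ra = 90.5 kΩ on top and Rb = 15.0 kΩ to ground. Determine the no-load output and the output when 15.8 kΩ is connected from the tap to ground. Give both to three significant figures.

Unloaded: 1.99 V; loaded: 1.10 V

Open-circuit: V = 14.0 × 15.0/(90.5 + 15.0) = 1.99 V.
With the load, Rb becomes Rb‖R_L = 7.695 kΩ, so V = 14.0 × 7.695/98.19 = 1.10 V.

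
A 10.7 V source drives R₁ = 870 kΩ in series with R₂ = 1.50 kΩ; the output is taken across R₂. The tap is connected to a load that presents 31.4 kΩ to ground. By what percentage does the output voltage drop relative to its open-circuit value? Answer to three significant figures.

The divider's output (Thévenin) resistance is R₁‖R₂ = 1.497 kΩ.
Fractional drop under load = R_th/(R_th + R_L) = 1.497 / (1.497 + 31.4) = 0.04552.
So the output falls by 4.55 %.

4.55 %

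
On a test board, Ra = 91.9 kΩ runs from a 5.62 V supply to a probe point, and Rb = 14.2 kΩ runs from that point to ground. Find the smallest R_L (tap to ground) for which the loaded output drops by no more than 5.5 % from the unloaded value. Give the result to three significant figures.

Output resistance R_th = Ra‖Rb = (91.9 × 14.2)/106.1 = 12.30 kΩ.
The fractional drop is R_th/(R_th + R_L); requiring this ≤ 0.0550 gives R_L ≥ R_th(1/0.0550 − 1) = 12.30 × 17.18 = 211 kΩ.

R_L(min) ≈ 211 kΩ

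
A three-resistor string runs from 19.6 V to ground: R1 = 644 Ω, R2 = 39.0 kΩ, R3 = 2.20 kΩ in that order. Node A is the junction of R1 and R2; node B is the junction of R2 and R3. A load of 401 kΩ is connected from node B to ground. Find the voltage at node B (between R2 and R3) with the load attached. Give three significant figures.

V ≈ 1.03 V

At node B, R3 is in parallel with the load: R3‖R_L = 2188 Ω.
Below node A the resistance is R2 + (R3‖R_L) = 41190 Ω, so V_A = 19.6 × 41190/41830 = 19.30 V.
Then V_B = V_A × (R3‖R_L)/(R2 + R3‖R_L) = 19.30 × 2188/41190 = 1.03 V.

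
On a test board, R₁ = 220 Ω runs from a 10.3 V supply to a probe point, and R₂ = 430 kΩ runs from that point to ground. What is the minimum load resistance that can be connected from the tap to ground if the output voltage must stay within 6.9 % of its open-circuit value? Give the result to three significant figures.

R_L(min) ≈ 2.97 kΩ

Output resistance R_th = R₁‖R₂ = (220 × 430000)/430200 = 219.9 Ω.
The fractional drop is R_th/(R_th + R_L); requiring this ≤ 0.0690 gives R_L ≥ R_th(1/0.0690 − 1) = 219.9 × 13.49 = 2.97 kΩ.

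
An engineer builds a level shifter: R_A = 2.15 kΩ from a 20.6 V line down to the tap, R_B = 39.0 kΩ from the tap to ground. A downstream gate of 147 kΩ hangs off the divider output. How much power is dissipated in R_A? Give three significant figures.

Total resistance from the source is R_A + (R_B‖R_L) = 32.97 kΩ, so I = 20.6/32.97 kΩ = 0.6248 mA.
P = I²·R_A = (0.6248 mA)² × 2.15 kΩ = 0.839 mW.

P ≈ 0.839 mW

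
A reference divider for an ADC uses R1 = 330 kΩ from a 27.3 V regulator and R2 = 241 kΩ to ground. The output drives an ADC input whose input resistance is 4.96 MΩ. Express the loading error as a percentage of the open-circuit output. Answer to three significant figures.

The divider's output (Thévenin) resistance is R1‖R2 = 139.3 kΩ.
Fractional drop under load = R_th/(R_th + R_L) = 139.3 / (139.3 + 4960) = 0.02731.
So the output falls by 2.73 %.

2.73 %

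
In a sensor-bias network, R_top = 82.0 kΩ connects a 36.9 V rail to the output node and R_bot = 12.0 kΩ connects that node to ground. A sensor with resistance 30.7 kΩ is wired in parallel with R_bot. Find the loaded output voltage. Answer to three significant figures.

V_out ≈ 3.51 V

The load sits in parallel with R_bot: R_bot‖R_L = (12.0 × 30.7) / (12.0 + 30.7) = 8.628 kΩ.
V_out = 36.9 × 8.628 / (82.0 + 8.628) = 36.9 × 8.628/90.63 = 3.51 V.
(Unloaded it would have been 4.71 V.)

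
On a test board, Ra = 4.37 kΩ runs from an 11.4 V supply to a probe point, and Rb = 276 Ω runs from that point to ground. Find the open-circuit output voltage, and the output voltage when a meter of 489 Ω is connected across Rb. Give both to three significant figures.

Unloaded: 0.677 V; loaded: 0.442 V

Open-circuit: V = 11.4 × 276/(4370 + 276) = 0.677 V.
With the load, Rb becomes Rb‖R_L = 176.4 Ω, so V = 11.4 × 176.4/4546 = 0.442 V.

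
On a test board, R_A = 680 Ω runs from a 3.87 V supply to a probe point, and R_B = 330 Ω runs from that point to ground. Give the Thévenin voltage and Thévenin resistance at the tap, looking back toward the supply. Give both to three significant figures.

V_th is the open-circuit tap voltage: 3.87 × 330/(680 + 330) = 1.26 V.
With the supply zeroed, R_A and R_B appear in parallel from the tap: R_th = R_A‖R_B = (680 × 330)/1010 = 222 Ω.

V_th = 1.26 V, R_th = 222 Ω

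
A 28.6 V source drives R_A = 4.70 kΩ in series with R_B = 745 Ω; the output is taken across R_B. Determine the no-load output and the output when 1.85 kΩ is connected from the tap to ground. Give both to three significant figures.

Open-circuit: V = 28.6 × 745/(4700 + 745) = 3.91 V.
With the load, R_B becomes R_B‖R_L = 531.1 Ω, so V = 28.6 × 531.1/5231 = 2.90 V.

Unloaded: 3.91 V; loaded: 2.90 V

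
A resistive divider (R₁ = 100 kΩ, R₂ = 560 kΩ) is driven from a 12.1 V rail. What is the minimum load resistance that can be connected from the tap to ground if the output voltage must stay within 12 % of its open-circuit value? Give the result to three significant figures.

Output resistance R_th = R₁‖R₂ = (100 × 560)/660.0 = 84.85 kΩ.
The fractional drop is R_th/(R_th + R_L); requiring this ≤ 0.120 gives R_L ≥ R_th(1/0.120 − 1) = 84.85 × 7.333 = 622 kΩ.

R_L(min) ≈ 622 kΩ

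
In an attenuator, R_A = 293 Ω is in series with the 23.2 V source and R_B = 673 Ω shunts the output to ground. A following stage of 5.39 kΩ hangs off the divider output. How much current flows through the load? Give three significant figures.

I_L ≈ 2.89 mA

R_B‖R_L = 598.3 Ω; V_out = 23.2 × 598.3/891.3 = 15.57 V.
I_L = V_out / R_L = 15.57 / 5.39 kΩ = 2.89 mA.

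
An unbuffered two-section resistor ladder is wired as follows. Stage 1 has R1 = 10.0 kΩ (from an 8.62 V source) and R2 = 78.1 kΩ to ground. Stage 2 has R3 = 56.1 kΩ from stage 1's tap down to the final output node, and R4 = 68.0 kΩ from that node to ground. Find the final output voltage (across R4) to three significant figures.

Stage 2 presents R3+R4 = 124.1 kΩ as a load on stage 1's tap.
Stage 1's lower leg becomes R2‖(R3+R4) = 47.93 kΩ, so V_mid = 8.62 × 47.93/57.93 = 7.132 V.
Stage 2 is itself unloaded: V_out = V_mid × R4/(R3+R4) = 7.132 × 68.0/124.1 = 3.91 V.

V_out ≈ 3.91 V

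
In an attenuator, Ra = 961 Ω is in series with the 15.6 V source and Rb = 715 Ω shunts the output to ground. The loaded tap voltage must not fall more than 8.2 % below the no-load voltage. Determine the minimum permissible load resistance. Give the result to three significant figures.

Output resistance R_th = Ra‖Rb = (961 × 715)/1676 = 410.0 Ω.
The fractional drop is R_th/(R_th + R_L); requiring this ≤ 0.0820 gives R_L ≥ R_th(1/0.0820 − 1) = 410.0 × 11.20 = 4.59 kΩ.

R_L(min) ≈ 4.59 kΩ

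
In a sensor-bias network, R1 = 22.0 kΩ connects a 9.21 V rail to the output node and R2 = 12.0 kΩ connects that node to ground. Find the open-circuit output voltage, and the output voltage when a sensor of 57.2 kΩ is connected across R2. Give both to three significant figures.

Unloaded: 3.25 V; loaded: 2.86 V

Open-circuit: V = 9.21 × 12.0/(22.0 + 12.0) = 3.25 V.
With the load, R2 becomes R2‖R_L = 9.919 kΩ, so V = 9.21 × 9.919/31.92 = 2.86 V.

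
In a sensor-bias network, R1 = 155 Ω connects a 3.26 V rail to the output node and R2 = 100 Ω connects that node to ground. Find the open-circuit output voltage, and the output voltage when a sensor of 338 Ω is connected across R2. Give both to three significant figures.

Open-circuit: V = 3.26 × 100/(155 + 100) = 1.28 V.
With the load, R2 becomes R2‖R_L = 77.17 Ω, so V = 3.26 × 77.17/232.2 = 1.08 V.

Unloaded: 1.28 V; loaded: 1.08 V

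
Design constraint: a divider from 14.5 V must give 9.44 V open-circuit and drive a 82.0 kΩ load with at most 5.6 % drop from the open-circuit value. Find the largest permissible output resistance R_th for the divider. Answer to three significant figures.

Loading drop = R_th/(R_th + R_L) ≤ 0.0560, so R_th ≤ R_L · ε/(1−ε) = 82.0 kΩ × 0.0560/0.9440 = 4.86 kΩ.

R_th ≤ 4.86 kΩ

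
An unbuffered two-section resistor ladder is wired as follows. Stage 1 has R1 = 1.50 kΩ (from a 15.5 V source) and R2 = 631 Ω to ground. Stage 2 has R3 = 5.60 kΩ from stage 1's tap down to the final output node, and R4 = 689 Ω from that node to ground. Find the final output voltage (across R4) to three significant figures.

Stage 2 presents R3+R4 = 6289 Ω as a load on stage 1's tap.
Stage 1's lower leg becomes R2‖(R3+R4) = 573.5 Ω, so V_mid = 15.5 × 573.5/2073 = 4.287 V.
Stage 2 is itself unloaded: V_out = V_mid × R4/(R3+R4) = 4.287 × 689/6289 = 0.470 V.

V_out ≈ 0.470 V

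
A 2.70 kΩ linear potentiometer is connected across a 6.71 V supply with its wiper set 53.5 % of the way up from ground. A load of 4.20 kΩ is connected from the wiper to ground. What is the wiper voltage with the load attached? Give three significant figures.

The wiper splits the pot into (1−α)R = 1.256 kΩ above and αR = 1.444 kΩ below.
Lower section ‖ load = 1.075 kΩ.
V_wiper = 6.71 × 1.075/(1.256 + 1.075) = 3.09 V.

V ≈ 3.09 V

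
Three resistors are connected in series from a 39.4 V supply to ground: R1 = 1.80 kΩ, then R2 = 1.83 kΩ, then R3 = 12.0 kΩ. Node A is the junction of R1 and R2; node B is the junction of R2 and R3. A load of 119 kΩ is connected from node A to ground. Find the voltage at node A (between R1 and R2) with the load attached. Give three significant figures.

Below node A the series string R2+R3 = 13.83 kΩ sits in parallel with the 119 kΩ load: 12.39 kΩ.
V_A = 39.4 × 12.39/(1.80 + 12.39) = 34.4 V.

V ≈ 34.4 V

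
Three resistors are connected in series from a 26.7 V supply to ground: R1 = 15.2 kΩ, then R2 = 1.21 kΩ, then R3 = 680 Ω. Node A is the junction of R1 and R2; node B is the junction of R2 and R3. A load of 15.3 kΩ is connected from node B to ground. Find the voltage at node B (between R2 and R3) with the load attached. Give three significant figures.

At node B, R3 is in parallel with the load: R3‖R_L = 651.1 Ω.
Below node A the resistance is R2 + (R3‖R_L) = 1861 Ω, so V_A = 26.7 × 1861/17060 = 2.913 V.
Then V_B = V_A × (R3‖R_L)/(R2 + R3‖R_L) = 2.913 × 651.1/1861 = 1.02 V.

V ≈ 1.02 V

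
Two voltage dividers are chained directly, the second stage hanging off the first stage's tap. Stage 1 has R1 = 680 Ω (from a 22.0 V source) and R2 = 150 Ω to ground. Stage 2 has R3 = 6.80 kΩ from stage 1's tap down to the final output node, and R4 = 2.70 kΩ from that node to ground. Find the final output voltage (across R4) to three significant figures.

V_out ≈ 1.12 V

Stage 2 presents R3+R4 = 9500 Ω as a load on stage 1's tap.
Stage 1's lower leg becomes R2‖(R3+R4) = 147.7 Ω, so V_mid = 22.0 × 147.7/827.7 = 3.925 V.
Stage 2 is itself unloaded: V_out = V_mid × R4/(R3+R4) = 3.925 × 2700/9500 = 1.12 V.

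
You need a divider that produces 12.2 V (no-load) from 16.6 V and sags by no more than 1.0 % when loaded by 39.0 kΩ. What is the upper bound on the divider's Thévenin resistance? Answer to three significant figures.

R_th ≤ 394 Ω

Loading drop = R_th/(R_th + R_L) ≤ 0.0100, so R_th ≤ R_L · ε/(1−ε) = 39.0 kΩ × 0.0100/0.9900 = 394 Ω.
(Any R1, R2 with R2/(R1+R2) = 0.735 and R1‖R2 ≤ 394 Ω will meet the spec.)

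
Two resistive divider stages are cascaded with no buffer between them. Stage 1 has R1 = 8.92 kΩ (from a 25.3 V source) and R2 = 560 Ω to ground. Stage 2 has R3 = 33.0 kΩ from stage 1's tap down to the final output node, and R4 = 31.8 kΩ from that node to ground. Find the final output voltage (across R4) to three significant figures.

V_out ≈ 0.728 V

Stage 2 presents R3+R4 = 64800 Ω as a load on stage 1's tap.
Stage 1's lower leg becomes R2‖(R3+R4) = 555.2 Ω, so V_mid = 25.3 × 555.2/9475 = 1.482 V.
Stage 2 is itself unloaded: V_out = V_mid × R4/(R3+R4) = 1.482 × 31800/64800 = 0.728 V.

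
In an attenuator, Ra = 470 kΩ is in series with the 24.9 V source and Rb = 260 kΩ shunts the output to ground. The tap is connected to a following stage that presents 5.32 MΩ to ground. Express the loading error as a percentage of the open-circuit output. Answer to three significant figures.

The divider's output (Thévenin) resistance is Ra‖Rb = 167.4 kΩ.
Fractional drop under load = R_th/(R_th + R_L) = 167.4 / (167.4 + 5320) = 0.03051.
So the output falls by 3.05 %.

3.05 %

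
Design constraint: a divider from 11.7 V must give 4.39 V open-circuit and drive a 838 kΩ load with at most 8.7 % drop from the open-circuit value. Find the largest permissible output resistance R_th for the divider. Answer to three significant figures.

R_th ≤ 79.9 kΩ

Loading drop = R_th/(R_th + R_L) ≤ 0.0870, so R_th ≤ R_L · ε/(1−ε) = 838 kΩ × 0.0870/0.9130 = 79.9 kΩ.
(Any R1, R2 with R2/(R1+R2) = 0.375 and R1‖R2 ≤ 79.9 kΩ will meet the spec.)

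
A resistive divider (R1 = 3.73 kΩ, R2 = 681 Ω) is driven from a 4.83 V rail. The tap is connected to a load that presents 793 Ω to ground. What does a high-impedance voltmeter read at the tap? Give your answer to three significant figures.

The load sits in parallel with R2: R2‖R_L = (681 × 793) / (681 + 793) = 366.4 Ω.
V_out = 4.83 × 366.4 / (3730 + 366.4) = 4.83 × 366.4/4096 = 0.432 V.
(Unloaded it would have been 0.746 V.)

V_out ≈ 0.432 V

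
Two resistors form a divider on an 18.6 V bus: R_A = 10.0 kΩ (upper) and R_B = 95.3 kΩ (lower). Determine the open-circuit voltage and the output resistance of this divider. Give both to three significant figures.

V_th is the open-circuit tap voltage: 18.6 × 95.3/(10.0 + 95.3) = 16.8 V.
With the supply zeroed, R_A and R_B appear in parallel from the tap: R_th = R_A‖R_B = (10.0 × 95.3)/105.3 = 9.05 kΩ.

V_th = 16.8 V, R_th = 9.05 kΩ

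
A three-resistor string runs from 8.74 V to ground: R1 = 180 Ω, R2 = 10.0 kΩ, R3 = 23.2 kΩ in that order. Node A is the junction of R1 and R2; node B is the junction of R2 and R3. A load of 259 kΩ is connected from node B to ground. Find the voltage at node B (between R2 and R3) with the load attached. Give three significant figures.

At node B, R3 is in parallel with the load: R3‖R_L = 21290 Ω.
Below node A the resistance is R2 + (R3‖R_L) = 31290 Ω, so V_A = 8.74 × 31290/31470 = 8.690 V.
Then V_B = V_A × (R3‖R_L)/(R2 + R3‖R_L) = 8.690 × 21290/31290 = 5.91 V.

V ≈ 5.91 V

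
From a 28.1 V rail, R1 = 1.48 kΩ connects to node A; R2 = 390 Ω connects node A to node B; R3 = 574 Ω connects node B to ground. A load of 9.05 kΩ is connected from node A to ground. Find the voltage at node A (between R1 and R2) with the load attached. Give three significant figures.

Below node A the series string R2+R3 = 964.0 Ω sits in parallel with the 9050 Ω load: 871.2 Ω.
V_A = 28.1 × 871.2/(1480 + 871.2) = 10.4 V.

V ≈ 10.4 V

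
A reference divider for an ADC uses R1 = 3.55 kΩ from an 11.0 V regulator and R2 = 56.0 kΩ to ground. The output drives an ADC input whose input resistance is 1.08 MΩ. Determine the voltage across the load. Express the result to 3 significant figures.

V_out ≈ 10.3 V

The load sits in parallel with R2: R2‖R_L = (56.0 × 1080) / (56.0 + 1080) = 53.24 kΩ.
V_out = 11.0 × 53.24 / (3.55 + 53.24) = 11.0 × 53.24/56.79 = 10.3 V.
(Unloaded it would have been 10.3 V.)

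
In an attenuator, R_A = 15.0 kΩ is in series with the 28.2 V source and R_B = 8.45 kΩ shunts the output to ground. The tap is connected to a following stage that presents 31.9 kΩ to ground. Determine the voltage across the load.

V_out ≈ 8.69 V

The load sits in parallel with R_B: R_B‖R_L = (8.45 × 31.9) / (8.45 + 31.9) = 6.680 kΩ.
V_out = 28.2 × 6.680 / (15.0 + 6.680) = 28.2 × 6.680/21.68 = 8.69 V.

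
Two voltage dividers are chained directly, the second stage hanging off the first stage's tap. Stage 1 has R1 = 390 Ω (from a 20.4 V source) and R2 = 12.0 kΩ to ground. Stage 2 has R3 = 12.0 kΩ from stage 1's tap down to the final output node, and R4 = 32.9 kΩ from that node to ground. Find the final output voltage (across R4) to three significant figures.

Stage 2 presents R3+R4 = 44900 Ω as a load on stage 1's tap.
Stage 1's lower leg becomes R2‖(R3+R4) = 9469 Ω, so V_mid = 20.4 × 9469/9859 = 19.59 V.
Stage 2 is itself unloaded: V_out = V_mid × R4/(R3+R4) = 19.59 × 32900/44900 = 14.4 V.

V_out ≈ 14.4 V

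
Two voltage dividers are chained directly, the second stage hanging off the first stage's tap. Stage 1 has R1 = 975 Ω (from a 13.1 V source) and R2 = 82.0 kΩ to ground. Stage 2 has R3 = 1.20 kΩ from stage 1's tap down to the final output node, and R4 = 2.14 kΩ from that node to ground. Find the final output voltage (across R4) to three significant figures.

V_out ≈ 6.44 V

Stage 2 presents R3+R4 = 3340 Ω as a load on stage 1's tap.
Stage 1's lower leg becomes R2‖(R3+R4) = 3209 Ω, so V_mid = 13.1 × 3209/4184 = 10.05 V.
Stage 2 is itself unloaded: V_out = V_mid × R4/(R3+R4) = 10.05 × 2140/3340 = 6.44 V.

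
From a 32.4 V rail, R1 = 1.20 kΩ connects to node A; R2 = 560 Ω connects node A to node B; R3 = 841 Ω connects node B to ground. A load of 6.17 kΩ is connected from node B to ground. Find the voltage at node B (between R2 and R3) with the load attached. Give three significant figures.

At node B, R3 is in parallel with the load: R3‖R_L = 740.1 Ω.
Below node A the resistance is R2 + (R3‖R_L) = 1300 Ω, so V_A = 32.4 × 1300/2500 = 16.85 V.
Then V_B = V_A × (R3‖R_L)/(R2 + R3‖R_L) = 16.85 × 740.1/1300 = 9.59 V.

V ≈ 9.59 V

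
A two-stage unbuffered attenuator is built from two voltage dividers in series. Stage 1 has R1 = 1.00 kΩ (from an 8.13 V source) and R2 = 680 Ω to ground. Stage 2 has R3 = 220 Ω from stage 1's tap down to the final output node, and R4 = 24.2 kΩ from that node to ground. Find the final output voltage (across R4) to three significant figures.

Stage 2 presents R3+R4 = 24420 Ω as a load on stage 1's tap.
Stage 1's lower leg becomes R2‖(R3+R4) = 661.6 Ω, so V_mid = 8.13 × 661.6/1662 = 3.237 V.
Stage 2 is itself unloaded: V_out = V_mid × R4/(R3+R4) = 3.237 × 24200/24420 = 3.21 V.

V_out ≈ 3.21 V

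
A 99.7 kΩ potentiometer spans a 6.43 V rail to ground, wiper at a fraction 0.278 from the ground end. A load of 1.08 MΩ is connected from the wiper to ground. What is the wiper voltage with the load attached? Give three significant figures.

The wiper splits the pot into (1−α)R = 71.98 kΩ above and αR = 27.72 kΩ below.
Lower section ‖ load = 27.02 kΩ.
V_wiper = 6.43 × 27.02/(71.98 + 27.02) = 1.76 V.

V ≈ 1.76 V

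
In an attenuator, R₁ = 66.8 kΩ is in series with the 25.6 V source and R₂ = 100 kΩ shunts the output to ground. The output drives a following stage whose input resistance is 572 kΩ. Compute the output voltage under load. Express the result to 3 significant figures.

V_out ≈ 14.3 V

The load sits in parallel with R₂: R₂‖R_L = (100 × 572) / (100 + 572) = 85.12 kΩ.
V_out = 25.6 × 85.12 / (66.8 + 85.12) = 25.6 × 85.12/151.9 = 14.3 V.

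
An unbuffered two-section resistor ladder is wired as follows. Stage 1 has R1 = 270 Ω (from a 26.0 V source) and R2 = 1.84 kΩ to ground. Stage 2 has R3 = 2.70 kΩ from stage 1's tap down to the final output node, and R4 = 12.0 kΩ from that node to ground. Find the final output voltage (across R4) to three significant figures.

Stage 2 presents R3+R4 = 14700 Ω as a load on stage 1's tap.
Stage 1's lower leg becomes R2‖(R3+R4) = 1635 Ω, so V_mid = 26.0 × 1635/1905 = 22.32 V.
Stage 2 is itself unloaded: V_out = V_mid × R4/(R3+R4) = 22.32 × 12000/14700 = 18.2 V.

V_out ≈ 18.2 V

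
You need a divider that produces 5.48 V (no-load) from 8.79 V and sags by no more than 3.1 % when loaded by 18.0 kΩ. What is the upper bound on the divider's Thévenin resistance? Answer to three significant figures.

R_th ≤ 576 Ω

Loading drop = R_th/(R_th + R_L) ≤ 0.0310, so R_th ≤ R_L · ε/(1−ε) = 18.0 kΩ × 0.0310/0.9690 = 576 Ω.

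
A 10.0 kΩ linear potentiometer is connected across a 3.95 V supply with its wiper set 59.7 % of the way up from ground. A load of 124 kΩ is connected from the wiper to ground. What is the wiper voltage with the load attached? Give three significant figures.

The wiper splits the pot into (1−α)R = 4.030 kΩ above and αR = 5.970 kΩ below.
Lower section ‖ load = 5.696 kΩ.
V_wiper = 3.95 × 5.696/(4.030 + 5.696) = 2.31 V.

V ≈ 2.31 V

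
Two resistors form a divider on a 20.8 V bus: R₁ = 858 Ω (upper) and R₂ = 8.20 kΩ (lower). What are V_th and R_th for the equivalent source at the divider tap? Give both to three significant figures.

V_th = 18.8 V, R_th = 777 Ω

V_th is the open-circuit tap voltage: 20.8 × 8200/(858 + 8200) = 18.8 V.
With the supply zeroed, R₁ and R₂ appear in parallel from the tap: R_th = R₁‖R₂ = (858 × 8200)/9058 = 777 Ω.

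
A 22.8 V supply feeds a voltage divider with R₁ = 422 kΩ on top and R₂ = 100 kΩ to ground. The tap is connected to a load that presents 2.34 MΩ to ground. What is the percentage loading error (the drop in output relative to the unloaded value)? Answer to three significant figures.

3.34 %

The divider's output (Thévenin) resistance is R₁‖R₂ = 80.84 kΩ.
Fractional drop under load = R_th/(R_th + R_L) = 80.84 / (80.84 + 2340) = 0.03339.
So the output falls by 3.34 %.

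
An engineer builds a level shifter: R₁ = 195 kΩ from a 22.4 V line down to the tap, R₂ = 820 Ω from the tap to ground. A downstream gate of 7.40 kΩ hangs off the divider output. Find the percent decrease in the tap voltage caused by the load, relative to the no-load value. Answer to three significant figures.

Unloaded V = 22.4 × 820/195800 = 0.093800 V.
Loaded: R₂‖R_L = 738.2 Ω, giving V = 22.4 × 738.2/195700 = 0.084478 V.
Drop = (0.093800 − 0.084478) / 0.093800 = 9.94 %.

9.94 %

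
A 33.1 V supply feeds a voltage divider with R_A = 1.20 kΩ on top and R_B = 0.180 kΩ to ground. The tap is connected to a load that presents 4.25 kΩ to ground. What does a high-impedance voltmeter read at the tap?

V_out ≈ 4.16 V

The load sits in parallel with R_B: R_B‖R_L = (180 × 4250) / (180 + 4250) = 172.7 Ω.
V_out = 33.1 × 172.7 / (1200 + 172.7) = 33.1 × 172.7/1373 = 4.16 V.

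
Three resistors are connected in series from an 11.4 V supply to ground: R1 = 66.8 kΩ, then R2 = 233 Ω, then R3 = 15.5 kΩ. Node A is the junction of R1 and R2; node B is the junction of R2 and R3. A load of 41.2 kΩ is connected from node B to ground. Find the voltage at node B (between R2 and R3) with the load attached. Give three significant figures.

At node B, R3 is in parallel with the load: R3‖R_L = 11260 Ω.
Below node A the resistance is R2 + (R3‖R_L) = 11500 Ω, so V_A = 11.4 × 11500/78300 = 1.674 V.
Then V_B = V_A × (R3‖R_L)/(R2 + R3‖R_L) = 1.674 × 11260/11500 = 1.64 V.

V ≈ 1.64 V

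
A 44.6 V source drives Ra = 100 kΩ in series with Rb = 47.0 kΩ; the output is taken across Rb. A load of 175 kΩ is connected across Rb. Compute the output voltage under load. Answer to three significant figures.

V_out ≈ 12.1 V

The load sits in parallel with Rb: Rb‖R_L = (47.0 × 175) / (47.0 + 175) = 37.05 kΩ.
V_out = 44.6 × 37.05 / (100 + 37.05) = 44.6 × 37.05/137.0 = 12.1 V.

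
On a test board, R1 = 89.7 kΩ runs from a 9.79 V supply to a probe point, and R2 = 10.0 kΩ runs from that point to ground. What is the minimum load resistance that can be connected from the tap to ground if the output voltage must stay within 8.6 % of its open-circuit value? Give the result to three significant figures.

R_L(min) ≈ 95.6 kΩ

Output resistance R_th = R1‖R2 = (89.7 × 10.0)/99.70 = 8.997 kΩ.
The fractional drop is R_th/(R_th + R_L); requiring this ≤ 0.0860 gives R_L ≥ R_th(1/0.0860 − 1) = 8.997 × 10.63 = 95.6 kΩ.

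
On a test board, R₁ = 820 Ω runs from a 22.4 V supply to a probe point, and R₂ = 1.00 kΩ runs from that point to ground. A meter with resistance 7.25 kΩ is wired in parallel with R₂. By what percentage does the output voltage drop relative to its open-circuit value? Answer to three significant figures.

The divider's output (Thévenin) resistance is R₁‖R₂ = 450.5 Ω.
Fractional drop under load = R_th/(R_th + R_L) = 450.5 / (450.5 + 7250) = 0.05851.
So the output falls by 5.85 %.

5.85 %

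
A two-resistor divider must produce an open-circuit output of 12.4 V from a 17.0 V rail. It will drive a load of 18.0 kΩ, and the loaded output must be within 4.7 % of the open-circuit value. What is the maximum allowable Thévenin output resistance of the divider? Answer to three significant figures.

Loading drop = R_th/(R_th + R_L) ≤ 0.0470, so R_th ≤ R_L · ε/(1−ε) = 18.0 kΩ × 0.0470/0.9530 = 888 Ω.
(Any R1, R2 with R2/(R1+R2) = 0.729 and R1‖R2 ≤ 888 Ω will meet the spec.)

R_th ≤ 888 Ω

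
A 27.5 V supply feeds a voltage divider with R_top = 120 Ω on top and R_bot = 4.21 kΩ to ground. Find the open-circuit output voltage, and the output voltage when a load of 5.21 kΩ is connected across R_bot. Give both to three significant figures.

Unloaded: 26.7 V; loaded: 26.2 V

Open-circuit: V = 27.5 × 4210/(120 + 4210) = 26.7 V.
With the load, R_bot becomes R_bot‖R_L = 2328 Ω, so V = 27.5 × 2328/2448 = 26.2 V.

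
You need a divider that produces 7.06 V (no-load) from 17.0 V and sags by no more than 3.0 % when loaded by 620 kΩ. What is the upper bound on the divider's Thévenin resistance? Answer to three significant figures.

R_th ≤ 19.2 kΩ

Loading drop = R_th/(R_th + R_L) ≤ 0.0300, so R_th ≤ R_L · ε/(1−ε) = 620 kΩ × 0.0300/0.9700 = 19.2 kΩ.
(Any R1, R2 with R2/(R1+R2) = 0.415 and R1‖R2 ≤ 19.2 kΩ will meet the spec.)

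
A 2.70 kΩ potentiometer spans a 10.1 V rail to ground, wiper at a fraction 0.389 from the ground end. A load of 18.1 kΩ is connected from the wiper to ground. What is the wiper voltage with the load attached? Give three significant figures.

V ≈ 3.79 V

The wiper splits the pot into (1−α)R = 1.650 kΩ above and αR = 1.050 kΩ below.
Lower section ‖ load = 0.9927 kΩ.
V_wiper = 10.1 × 0.9927/(1.650 + 0.9927) = 3.79 V.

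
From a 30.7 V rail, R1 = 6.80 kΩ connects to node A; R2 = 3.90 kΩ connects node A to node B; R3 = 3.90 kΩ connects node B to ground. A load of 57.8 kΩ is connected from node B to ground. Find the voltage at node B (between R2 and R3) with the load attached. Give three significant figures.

V ≈ 7.81 V

At node B, R3 is in parallel with the load: R3‖R_L = 3.653 kΩ.
Below node A the resistance is R2 + (R3‖R_L) = 7.553 kΩ, so V_A = 30.7 × 7.553/14.35 = 16.16 V.
Then V_B = V_A × (R3‖R_L)/(R2 + R3‖R_L) = 16.16 × 3.653/7.553 = 7.81 V.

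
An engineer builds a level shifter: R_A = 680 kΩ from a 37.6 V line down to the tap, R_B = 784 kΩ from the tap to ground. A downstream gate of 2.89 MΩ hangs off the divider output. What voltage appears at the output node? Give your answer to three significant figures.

V_out ≈ 17.9 V

The load sits in parallel with R_B: R_B‖R_L = (784 × 2890) / (784 + 2890) = 616.7 kΩ.
V_out = 37.6 × 616.7 / (680 + 616.7) = 37.6 × 616.7/1297 = 17.9 V.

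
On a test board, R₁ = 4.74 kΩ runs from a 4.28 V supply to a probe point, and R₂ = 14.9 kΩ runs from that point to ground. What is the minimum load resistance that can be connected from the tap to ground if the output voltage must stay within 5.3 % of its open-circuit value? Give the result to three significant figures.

R_L(min) ≈ 64.3 kΩ

Output resistance R_th = R₁‖R₂ = (4.74 × 14.9)/19.64 = 3.596 kΩ.
The fractional drop is R_th/(R_th + R_L); requiring this ≤ 0.0530 gives R_L ≥ R_th(1/0.0530 − 1) = 3.596 × 17.87 = 64.3 kΩ.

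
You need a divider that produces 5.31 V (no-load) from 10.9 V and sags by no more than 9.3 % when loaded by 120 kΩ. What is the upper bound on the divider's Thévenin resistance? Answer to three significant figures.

R_th ≤ 12.3 kΩ

Loading drop = R_th/(R_th + R_L) ≤ 0.0930, so R_th ≤ R_L · ε/(1−ε) = 120 kΩ × 0.0930/0.9070 = 12.3 kΩ.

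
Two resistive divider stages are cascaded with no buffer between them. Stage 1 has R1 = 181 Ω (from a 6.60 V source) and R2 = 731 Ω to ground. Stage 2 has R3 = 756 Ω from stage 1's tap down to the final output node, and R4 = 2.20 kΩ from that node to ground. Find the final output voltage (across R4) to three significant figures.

V_out ≈ 3.75 V

Stage 2 presents R3+R4 = 2956 Ω as a load on stage 1's tap.
Stage 1's lower leg becomes R2‖(R3+R4) = 586.1 Ω, so V_mid = 6.60 × 586.1/767.1 = 5.043 V.
Stage 2 is itself unloaded: V_out = V_mid × R4/(R3+R4) = 5.043 × 2200/2956 = 3.75 V.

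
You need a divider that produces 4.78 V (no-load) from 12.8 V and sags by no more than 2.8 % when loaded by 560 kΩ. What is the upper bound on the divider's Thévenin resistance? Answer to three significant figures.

Loading drop = R_th/(R_th + R_L) ≤ 0.0280, so R_th ≤ R_L · ε/(1−ε) = 560 kΩ × 0.0280/0.9720 = 16.1 kΩ.

R_th ≤ 16.1 kΩ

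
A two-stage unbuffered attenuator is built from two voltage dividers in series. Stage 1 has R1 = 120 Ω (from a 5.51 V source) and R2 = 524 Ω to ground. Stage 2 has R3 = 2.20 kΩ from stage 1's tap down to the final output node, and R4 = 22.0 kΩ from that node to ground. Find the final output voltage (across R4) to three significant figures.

V_out ≈ 4.06 V

Stage 2 presents R3+R4 = 24200 Ω as a load on stage 1's tap.
Stage 1's lower leg becomes R2‖(R3+R4) = 512.9 Ω, so V_mid = 5.51 × 512.9/632.9 = 4.465 V.
Stage 2 is itself unloaded: V_out = V_mid × R4/(R3+R4) = 4.465 × 22000/24200 = 4.06 V.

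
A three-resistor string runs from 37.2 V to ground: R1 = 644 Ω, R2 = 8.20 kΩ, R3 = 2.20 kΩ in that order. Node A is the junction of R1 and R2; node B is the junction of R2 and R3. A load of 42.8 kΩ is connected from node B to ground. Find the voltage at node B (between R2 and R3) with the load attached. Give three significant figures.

At node B, R3 is in parallel with the load: R3‖R_L = 2092 Ω.
Below node A the resistance is R2 + (R3‖R_L) = 10290 Ω, so V_A = 37.2 × 10290/10940 = 35.01 V.
Then V_B = V_A × (R3‖R_L)/(R2 + R3‖R_L) = 35.01 × 2092/10290 = 7.12 V.

V ≈ 7.12 V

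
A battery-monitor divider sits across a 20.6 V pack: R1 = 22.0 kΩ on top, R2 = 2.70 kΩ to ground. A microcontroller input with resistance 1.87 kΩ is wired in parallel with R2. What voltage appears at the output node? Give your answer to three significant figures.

V_out ≈ 0.985 V

The load sits in parallel with R2: R2‖R_L = (2.70 × 1.87) / (2.70 + 1.87) = 1.105 kΩ.
V_out = 20.6 × 1.105 / (22.0 + 1.105) = 20.6 × 1.105/23.10 = 0.985 V.
(Unloaded it would have been 2.25 V.)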